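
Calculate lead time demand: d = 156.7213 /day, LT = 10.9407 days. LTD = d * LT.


LTD = 156.7213 * 10.9407 = 1714.6407

1714.6407 units


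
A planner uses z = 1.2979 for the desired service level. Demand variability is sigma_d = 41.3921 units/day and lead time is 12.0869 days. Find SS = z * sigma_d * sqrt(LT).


sqrt(LT) = sqrt(12.0869) = 3.4766
SS = 1.2979 * 41.3921 * 3.4766 = 186.7739

186.7739 units


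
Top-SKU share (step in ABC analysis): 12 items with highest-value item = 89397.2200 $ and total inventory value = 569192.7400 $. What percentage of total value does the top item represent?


Top item = 89397.2200
Total = 569192.7400
Percentage = 89397.2200 / 569192.7400 * 100 = 15.7060

15.7060%


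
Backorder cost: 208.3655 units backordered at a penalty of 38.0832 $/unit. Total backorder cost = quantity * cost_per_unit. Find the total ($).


Total = 208.3655 * 38.0832 = 7935.2250

7935.2250 $


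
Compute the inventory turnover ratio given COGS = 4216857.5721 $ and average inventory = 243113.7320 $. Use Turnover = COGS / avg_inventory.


Turnover = 4216857.5721 / 243113.7320 = 17.3452

17.3452


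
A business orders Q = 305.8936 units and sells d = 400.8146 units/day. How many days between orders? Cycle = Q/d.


Cycle = 305.8936 / 400.8146 = 0.7632

0.7632 days


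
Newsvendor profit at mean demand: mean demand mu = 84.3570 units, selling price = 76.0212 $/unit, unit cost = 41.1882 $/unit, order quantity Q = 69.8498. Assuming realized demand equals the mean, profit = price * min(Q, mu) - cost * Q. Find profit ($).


Sales at mu = min(69.8498, 84.3570) = 69.8498
Revenue = 76.0212 * 69.8498 = 5310.0656
Total cost = 41.1882 * 69.8498 = 2876.9875
Profit = 5310.0656 - 2876.9875 = 2433.0781

2433.0781 $


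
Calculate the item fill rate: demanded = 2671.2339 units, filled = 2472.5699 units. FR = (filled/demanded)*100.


FR = 2472.5699 / 2671.2339 * 100 = 92.5628

92.5628%


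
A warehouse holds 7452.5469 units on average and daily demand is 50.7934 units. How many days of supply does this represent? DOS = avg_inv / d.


DOS = 7452.5469 / 50.7934 = 146.7227

146.7227 days


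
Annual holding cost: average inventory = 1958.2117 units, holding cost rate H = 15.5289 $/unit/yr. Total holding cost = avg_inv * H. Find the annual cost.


Cost = 1958.2117 * 15.5289 = 30408.8737

30408.8737 $/yr


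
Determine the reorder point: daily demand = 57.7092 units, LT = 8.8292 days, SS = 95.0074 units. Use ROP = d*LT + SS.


d*LT = 57.7092 * 8.8292 = 509.5261
ROP = 509.5261 + 95.0074 = 604.5335

604.5335 units


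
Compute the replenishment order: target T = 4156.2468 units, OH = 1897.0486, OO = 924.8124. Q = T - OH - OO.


Inventory position = OH + OO = 1897.0486 + 924.8124 = 2821.8610
Q = 4156.2468 - 2821.8610 = 1334.3858

1334.3858 units


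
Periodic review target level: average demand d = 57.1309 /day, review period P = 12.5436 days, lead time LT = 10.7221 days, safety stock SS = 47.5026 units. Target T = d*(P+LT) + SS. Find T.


P + LT = 23.2657
d*(P+LT) = 57.1309 * 23.2657 = 1329.1904
T = 1329.1904 + 47.5026 = 1376.6930

1376.6930 units


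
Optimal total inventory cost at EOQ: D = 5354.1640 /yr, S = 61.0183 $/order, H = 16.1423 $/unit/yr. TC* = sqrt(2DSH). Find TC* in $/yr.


2*D*S*H = 10547442.9114
TC* = sqrt(10547442.9114) = 3247.6827

3247.6827 $/yr


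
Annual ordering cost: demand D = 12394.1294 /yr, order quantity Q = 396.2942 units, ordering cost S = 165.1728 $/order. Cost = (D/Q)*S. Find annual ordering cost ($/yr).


Number of orders = D/Q = 31.2751
Cost = 31.2751 * 165.1728 = 5165.7911

5165.7911 $/yr


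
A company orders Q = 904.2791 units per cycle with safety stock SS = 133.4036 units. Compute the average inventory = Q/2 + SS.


Q/2 = 452.1395
Avg = 452.1395 + 133.4036 = 585.5431

585.5431 units


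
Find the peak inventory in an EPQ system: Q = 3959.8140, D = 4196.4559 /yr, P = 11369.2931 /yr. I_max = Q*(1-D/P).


D/P = 0.3691
1 - D/P = 0.6309
I_max = 3959.8140 * 0.6309 = 2498.2293

2498.2293 units


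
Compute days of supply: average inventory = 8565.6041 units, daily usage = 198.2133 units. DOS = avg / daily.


DOS = 8565.6041 / 198.2133 = 43.2141

43.2141 days


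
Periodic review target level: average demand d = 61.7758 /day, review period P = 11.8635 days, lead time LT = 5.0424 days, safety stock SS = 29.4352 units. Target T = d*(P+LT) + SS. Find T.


P + LT = 16.9059
d*(P+LT) = 61.7758 * 16.9059 = 1044.3755
T = 1044.3755 + 29.4352 = 1073.8107

1073.8107 units


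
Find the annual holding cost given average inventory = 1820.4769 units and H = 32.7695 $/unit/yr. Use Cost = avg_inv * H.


Cost = 1820.4769 * 32.7695 = 59656.1178

59656.1178 $/yr


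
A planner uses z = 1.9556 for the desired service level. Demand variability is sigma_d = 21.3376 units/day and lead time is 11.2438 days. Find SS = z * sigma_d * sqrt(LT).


sqrt(LT) = sqrt(11.2438) = 3.3532
SS = 1.9556 * 21.3376 * 3.3532 = 139.9208

139.9208 units


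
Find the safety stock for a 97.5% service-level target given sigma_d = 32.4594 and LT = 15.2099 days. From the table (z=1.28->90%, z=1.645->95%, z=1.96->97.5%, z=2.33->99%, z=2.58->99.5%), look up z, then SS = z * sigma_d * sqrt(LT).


From the table, SL = 97.5% corresponds to z = 1.96
sqrt(LT) = sqrt(15.2099) = 3.9000
SS = 1.96 * 32.4594 * 3.9000 = 248.1188

248.1188 units


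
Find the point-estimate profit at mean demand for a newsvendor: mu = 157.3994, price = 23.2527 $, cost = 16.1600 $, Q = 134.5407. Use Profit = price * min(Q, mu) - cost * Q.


Sales at mu = min(134.5407, 157.3994) = 134.5407
Revenue = 23.2527 * 134.5407 = 3128.4345
Total cost = 16.1600 * 134.5407 = 2174.1777
Profit = 3128.4345 - 2174.1777 = 954.2568

954.2568 $


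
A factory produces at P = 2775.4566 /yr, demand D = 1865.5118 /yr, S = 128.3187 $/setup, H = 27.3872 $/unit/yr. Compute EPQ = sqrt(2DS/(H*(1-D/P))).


1 - D/P = 1 - 0.6721 = 0.3279
H*(1-D/P) = 8.9790
2DS = 478760.0980
EPQ = sqrt(53319.9468) = 230.9111

230.9111 units


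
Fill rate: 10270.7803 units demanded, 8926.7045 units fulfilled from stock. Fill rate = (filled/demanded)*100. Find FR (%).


FR = 8926.7045 / 10270.7803 * 100 = 86.9136

86.9136%


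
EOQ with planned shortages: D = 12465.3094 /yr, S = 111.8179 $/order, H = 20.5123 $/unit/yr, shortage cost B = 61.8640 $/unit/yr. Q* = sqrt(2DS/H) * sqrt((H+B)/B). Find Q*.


sqrt(2DS/H) = 368.6507
sqrt((H+B)/B) = 1.1539
Q* = 368.6507 * 1.1539 = 425.3997

425.3997 units


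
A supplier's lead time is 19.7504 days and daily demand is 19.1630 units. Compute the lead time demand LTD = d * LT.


LTD = 19.1630 * 19.7504 = 378.4769

378.4769 units


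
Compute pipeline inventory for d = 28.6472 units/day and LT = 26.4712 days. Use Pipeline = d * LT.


Pipeline = 28.6472 * 26.4712 = 758.3258

758.3258 units


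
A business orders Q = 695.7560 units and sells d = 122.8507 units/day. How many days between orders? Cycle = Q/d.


Cycle = 695.7560 / 122.8507 = 5.6634

5.6634 days


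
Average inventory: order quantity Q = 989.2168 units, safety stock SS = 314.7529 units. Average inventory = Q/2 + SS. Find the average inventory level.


Q/2 = 494.6084
Avg = 494.6084 + 314.7529 = 809.3613

809.3613 units


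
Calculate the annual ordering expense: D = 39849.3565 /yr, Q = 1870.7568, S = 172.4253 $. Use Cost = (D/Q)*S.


Number of orders = D/Q = 21.3012
Cost = 21.3012 * 172.4253 = 3672.8650

3672.8650 $/yr


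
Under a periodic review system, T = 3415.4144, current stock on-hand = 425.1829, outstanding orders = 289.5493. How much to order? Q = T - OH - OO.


Inventory position = OH + OO = 425.1829 + 289.5493 = 714.7322
Q = 3415.4144 - 714.7322 = 2700.6822

2700.6822 units


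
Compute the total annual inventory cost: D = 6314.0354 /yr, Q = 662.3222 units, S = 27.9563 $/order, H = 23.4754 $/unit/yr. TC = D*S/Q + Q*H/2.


Ordering cost = D*S/Q = 266.5124
Holding cost = Q*H/2 = 7774.1393
TC = 266.5124 + 7774.1393 = 8040.6517

8040.6517 $/yr


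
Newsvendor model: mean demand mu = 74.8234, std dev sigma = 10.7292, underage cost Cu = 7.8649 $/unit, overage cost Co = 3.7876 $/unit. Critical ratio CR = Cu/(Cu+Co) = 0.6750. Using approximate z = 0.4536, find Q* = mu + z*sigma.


CR = Cu/(Cu+Co) = 7.8649/(7.8649+3.7876) = 0.6750
z = 0.4536
Q* = 74.8234 + 0.4536 * 10.7292 = 79.6902

79.6902 units


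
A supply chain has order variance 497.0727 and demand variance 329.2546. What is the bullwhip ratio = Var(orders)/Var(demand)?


BW = 497.0727 / 329.2546 = 1.5097

1.5097


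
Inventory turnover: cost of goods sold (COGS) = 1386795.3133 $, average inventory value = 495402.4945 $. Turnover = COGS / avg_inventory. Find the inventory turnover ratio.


Turnover = 1386795.3133 / 495402.4945 = 2.7993

2.7993


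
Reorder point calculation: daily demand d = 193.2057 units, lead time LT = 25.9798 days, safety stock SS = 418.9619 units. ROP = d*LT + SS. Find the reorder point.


d*LT = 193.2057 * 25.9798 = 5019.4454
ROP = 5019.4454 + 418.9619 = 5438.4073

5438.4073 units


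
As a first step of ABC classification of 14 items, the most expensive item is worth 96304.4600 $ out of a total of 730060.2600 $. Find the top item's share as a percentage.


Top item = 96304.4600
Total = 730060.2600
Percentage = 96304.4600 / 730060.2600 * 100 = 13.1913

13.1913%


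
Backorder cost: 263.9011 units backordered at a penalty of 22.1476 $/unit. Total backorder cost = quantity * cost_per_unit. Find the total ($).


Total = 263.9011 * 22.1476 = 5844.7760

5844.7760 $


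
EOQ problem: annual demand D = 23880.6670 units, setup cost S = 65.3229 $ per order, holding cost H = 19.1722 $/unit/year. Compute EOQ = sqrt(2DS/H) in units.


2*D*S = 2 * 23880.6670 * 65.3229 = 3119908.8447
2*D*S/H = 162730.8731
EOQ = sqrt(162730.8731) = 403.3991

403.3991 units


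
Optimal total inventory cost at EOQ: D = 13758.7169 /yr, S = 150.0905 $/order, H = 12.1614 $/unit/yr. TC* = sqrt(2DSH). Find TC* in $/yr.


2*D*S*H = 50227863.7843
TC* = sqrt(50227863.7843) = 7087.1619

7087.1619 $/yr


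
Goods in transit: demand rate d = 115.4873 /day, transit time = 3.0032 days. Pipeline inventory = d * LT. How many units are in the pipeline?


Pipeline = 115.4873 * 3.0032 = 346.8315

346.8315 units


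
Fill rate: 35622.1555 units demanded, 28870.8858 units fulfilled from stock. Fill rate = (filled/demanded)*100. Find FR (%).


FR = 28870.8858 / 35622.1555 * 100 = 81.0476

81.0476%


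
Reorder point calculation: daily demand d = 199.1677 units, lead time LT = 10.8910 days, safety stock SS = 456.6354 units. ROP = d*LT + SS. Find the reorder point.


d*LT = 199.1677 * 10.8910 = 2169.1354
ROP = 2169.1354 + 456.6354 = 2625.7708

2625.7708 units


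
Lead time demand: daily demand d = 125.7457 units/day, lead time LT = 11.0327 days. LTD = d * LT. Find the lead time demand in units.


LTD = 125.7457 * 11.0327 = 1387.3146

1387.3146 units


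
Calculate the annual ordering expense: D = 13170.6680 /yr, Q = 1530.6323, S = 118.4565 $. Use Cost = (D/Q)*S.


Number of orders = D/Q = 8.6047
Cost = 8.6047 * 118.4565 = 1019.2855

1019.2855 $/yr


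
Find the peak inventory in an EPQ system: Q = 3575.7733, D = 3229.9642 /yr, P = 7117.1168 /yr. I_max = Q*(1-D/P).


D/P = 0.4538
1 - D/P = 0.5462
I_max = 3575.7733 * 0.5462 = 1952.9786

1952.9786 units


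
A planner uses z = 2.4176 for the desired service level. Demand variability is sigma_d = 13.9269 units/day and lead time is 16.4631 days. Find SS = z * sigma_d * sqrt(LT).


sqrt(LT) = sqrt(16.4631) = 4.0575
SS = 2.4176 * 13.9269 * 4.0575 = 136.6138

136.6138 units


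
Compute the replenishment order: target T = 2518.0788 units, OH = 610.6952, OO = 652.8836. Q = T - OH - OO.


Inventory position = OH + OO = 610.6952 + 652.8836 = 1263.5788
Q = 2518.0788 - 1263.5788 = 1254.5000

1254.5000 units


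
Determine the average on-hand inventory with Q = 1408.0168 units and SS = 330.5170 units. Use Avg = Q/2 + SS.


Q/2 = 704.0084
Avg = 704.0084 + 330.5170 = 1034.5254

1034.5254 units


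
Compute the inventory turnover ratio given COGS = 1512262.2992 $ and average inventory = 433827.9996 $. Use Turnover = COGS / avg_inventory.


Turnover = 1512262.2992 / 433827.9996 = 3.4859

3.4859


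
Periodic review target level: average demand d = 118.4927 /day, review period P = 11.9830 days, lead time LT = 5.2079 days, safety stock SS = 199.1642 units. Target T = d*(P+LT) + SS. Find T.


P + LT = 17.1909
d*(P+LT) = 118.4927 * 17.1909 = 2036.9962
T = 2036.9962 + 199.1642 = 2236.1604

2236.1604 units


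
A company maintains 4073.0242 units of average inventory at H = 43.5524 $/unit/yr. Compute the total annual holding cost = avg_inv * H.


Cost = 4073.0242 * 43.5524 = 177389.9792

177389.9792 $/yr


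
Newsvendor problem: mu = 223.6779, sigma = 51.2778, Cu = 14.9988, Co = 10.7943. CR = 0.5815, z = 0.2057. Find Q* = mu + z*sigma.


CR = Cu/(Cu+Co) = 14.9988/(14.9988+10.7943) = 0.5815
z = 0.2057
Q* = 223.6779 + 0.2057 * 51.2778 = 234.2257

234.2257 units


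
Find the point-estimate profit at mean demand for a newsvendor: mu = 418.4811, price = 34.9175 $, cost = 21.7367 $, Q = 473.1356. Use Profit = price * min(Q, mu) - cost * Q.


Sales at mu = min(473.1356, 418.4811) = 418.4811
Revenue = 34.9175 * 418.4811 = 14612.3138
Total cost = 21.7367 * 473.1356 = 10284.4066
Profit = 14612.3138 - 10284.4066 = 4327.9072

4327.9072 $


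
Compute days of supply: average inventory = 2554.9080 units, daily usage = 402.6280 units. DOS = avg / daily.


DOS = 2554.9080 / 402.6280 = 6.3456

6.3456 days


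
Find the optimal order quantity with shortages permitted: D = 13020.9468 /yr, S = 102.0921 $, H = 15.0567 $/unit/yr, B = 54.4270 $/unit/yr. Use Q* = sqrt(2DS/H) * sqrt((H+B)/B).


sqrt(2DS/H) = 420.2110
sqrt((H+B)/B) = 1.1299
Q* = 420.2110 * 1.1299 = 474.7902

474.7902 units


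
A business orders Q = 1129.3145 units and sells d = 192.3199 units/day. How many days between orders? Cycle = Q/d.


Cycle = 1129.3145 / 192.3199 = 5.8721

5.8721 days


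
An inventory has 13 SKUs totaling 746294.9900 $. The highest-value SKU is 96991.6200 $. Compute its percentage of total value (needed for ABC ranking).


Top item = 96991.6200
Total = 746294.9900
Percentage = 96991.6200 / 746294.9900 * 100 = 12.9964

12.9964%


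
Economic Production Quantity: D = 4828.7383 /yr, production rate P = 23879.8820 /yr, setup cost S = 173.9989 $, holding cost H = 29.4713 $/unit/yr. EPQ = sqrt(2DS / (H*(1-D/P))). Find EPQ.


1 - D/P = 1 - 0.2022 = 0.7978
H*(1-D/P) = 23.5119
2DS = 1680390.3052
EPQ = sqrt(71469.7063) = 267.3382

267.3382 units


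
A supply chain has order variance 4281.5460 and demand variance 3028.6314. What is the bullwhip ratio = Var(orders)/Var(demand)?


BW = 4281.5460 / 3028.6314 = 1.4137

1.4137


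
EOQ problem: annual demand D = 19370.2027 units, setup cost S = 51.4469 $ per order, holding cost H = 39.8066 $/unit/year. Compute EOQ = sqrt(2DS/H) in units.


2*D*S = 2 * 19370.2027 * 51.4469 = 1993073.7626
2*D*S/H = 50068.9273
EOQ = sqrt(50068.9273) = 223.7609

223.7609 units


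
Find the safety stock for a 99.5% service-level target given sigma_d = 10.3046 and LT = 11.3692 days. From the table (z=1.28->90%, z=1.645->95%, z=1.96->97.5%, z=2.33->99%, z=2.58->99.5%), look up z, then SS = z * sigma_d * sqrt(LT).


From the table, SL = 99.5% corresponds to z = 2.58
sqrt(LT) = sqrt(11.3692) = 3.3718
SS = 2.58 * 10.3046 * 3.3718 = 89.6429

89.6429 units


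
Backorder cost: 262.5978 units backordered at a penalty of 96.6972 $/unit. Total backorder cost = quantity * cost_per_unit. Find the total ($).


Total = 262.5978 * 96.6972 = 25392.4720

25392.4720 $


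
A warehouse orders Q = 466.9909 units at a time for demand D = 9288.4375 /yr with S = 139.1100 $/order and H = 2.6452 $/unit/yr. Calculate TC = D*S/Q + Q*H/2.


Ordering cost = D*S/Q = 2766.8945
Holding cost = Q*H/2 = 617.6422
TC = 2766.8945 + 617.6422 = 3384.5366

3384.5366 $/yr


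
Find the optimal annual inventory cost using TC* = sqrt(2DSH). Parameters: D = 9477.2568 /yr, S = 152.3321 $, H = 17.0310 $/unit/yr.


2*D*S*H = 49174983.4465
TC* = sqrt(49174983.4465) = 7012.4877

7012.4877 $/yr


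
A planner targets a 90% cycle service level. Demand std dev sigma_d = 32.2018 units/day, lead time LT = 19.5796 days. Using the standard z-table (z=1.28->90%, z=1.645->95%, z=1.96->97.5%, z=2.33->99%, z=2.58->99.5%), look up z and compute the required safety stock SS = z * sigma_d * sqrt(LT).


From the table, SL = 90% corresponds to z = 1.28
sqrt(LT) = sqrt(19.5796) = 4.4249
SS = 1.28 * 32.2018 * 4.4249 = 182.3862

182.3862 units


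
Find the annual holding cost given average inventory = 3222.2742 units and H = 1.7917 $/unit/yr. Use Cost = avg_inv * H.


Cost = 3222.2742 * 1.7917 = 5773.3487

5773.3487 $/yr


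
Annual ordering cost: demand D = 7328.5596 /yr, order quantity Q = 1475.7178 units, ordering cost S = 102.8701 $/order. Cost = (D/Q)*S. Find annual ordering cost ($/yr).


Number of orders = D/Q = 4.9661
Cost = 4.9661 * 102.8701 = 510.8630

510.8630 $/yr


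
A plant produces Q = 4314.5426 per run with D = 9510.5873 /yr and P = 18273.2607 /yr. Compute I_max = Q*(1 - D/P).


D/P = 0.5205
1 - D/P = 0.4795
I_max = 4314.5426 * 0.4795 = 2068.9754

2068.9754 units


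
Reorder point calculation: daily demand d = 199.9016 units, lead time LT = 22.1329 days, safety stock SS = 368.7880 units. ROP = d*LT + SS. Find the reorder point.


d*LT = 199.9016 * 22.1329 = 4424.4021
ROP = 4424.4021 + 368.7880 = 4793.1901

4793.1901 units


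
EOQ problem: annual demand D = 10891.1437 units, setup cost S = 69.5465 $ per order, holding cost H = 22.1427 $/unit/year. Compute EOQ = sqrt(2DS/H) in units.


2*D*S = 2 * 10891.1437 * 69.5465 = 1514881.8507
2*D*S/H = 68414.5046
EOQ = sqrt(68414.5046) = 261.5617

261.5617 units


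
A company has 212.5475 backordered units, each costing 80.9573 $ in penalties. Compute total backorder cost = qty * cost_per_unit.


Total = 212.5475 * 80.9573 = 17207.2717

17207.2717 $


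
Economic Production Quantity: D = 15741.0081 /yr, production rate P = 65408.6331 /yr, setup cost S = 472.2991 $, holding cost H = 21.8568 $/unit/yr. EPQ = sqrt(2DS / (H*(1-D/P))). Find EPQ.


1 - D/P = 1 - 0.2407 = 0.7593
H*(1-D/P) = 16.5968
2DS = 14868927.9174
EPQ = sqrt(895890.1418) = 946.5147

946.5147 units


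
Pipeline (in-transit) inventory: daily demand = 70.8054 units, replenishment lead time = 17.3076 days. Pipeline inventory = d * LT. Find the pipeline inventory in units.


Pipeline = 70.8054 * 17.3076 = 1225.4715

1225.4715 units


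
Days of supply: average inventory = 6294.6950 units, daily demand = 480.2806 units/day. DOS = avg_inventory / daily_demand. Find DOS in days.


DOS = 6294.6950 / 480.2806 = 13.1063

13.1063 days


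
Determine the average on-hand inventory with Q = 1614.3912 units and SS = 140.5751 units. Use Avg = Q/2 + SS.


Q/2 = 807.1956
Avg = 807.1956 + 140.5751 = 947.7707

947.7707 units


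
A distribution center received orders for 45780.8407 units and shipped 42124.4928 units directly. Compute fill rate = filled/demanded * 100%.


FR = 42124.4928 / 45780.8407 * 100 = 92.0134

92.0134%


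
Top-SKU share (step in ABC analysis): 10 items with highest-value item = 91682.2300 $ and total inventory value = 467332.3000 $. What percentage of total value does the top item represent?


Top item = 91682.2300
Total = 467332.3000
Percentage = 91682.2300 / 467332.3000 * 100 = 19.6182

19.6182%


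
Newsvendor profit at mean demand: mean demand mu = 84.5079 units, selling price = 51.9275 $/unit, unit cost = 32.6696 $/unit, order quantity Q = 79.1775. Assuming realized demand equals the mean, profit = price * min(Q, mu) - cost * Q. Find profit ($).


Sales at mu = min(79.1775, 84.5079) = 79.1775
Revenue = 51.9275 * 79.1775 = 4111.4896
Total cost = 32.6696 * 79.1775 = 2586.6973
Profit = 4111.4896 - 2586.6973 = 1524.7924

1524.7924 $


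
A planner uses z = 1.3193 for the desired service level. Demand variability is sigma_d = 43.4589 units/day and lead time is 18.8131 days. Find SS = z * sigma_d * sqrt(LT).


sqrt(LT) = sqrt(18.8131) = 4.3374
SS = 1.3193 * 43.4589 * 4.3374 = 248.6867

248.6867 units


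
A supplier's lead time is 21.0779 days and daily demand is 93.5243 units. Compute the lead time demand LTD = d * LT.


LTD = 93.5243 * 21.0779 = 1971.2958

1971.2958 units


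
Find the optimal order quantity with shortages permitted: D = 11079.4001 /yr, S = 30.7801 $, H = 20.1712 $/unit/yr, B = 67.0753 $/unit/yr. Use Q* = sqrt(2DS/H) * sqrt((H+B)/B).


sqrt(2DS/H) = 183.8833
sqrt((H+B)/B) = 1.1405
Q* = 183.8833 * 1.1405 = 209.7176

209.7176 units


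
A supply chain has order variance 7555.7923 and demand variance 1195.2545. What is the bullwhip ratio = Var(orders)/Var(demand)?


BW = 7555.7923 / 1195.2545 = 6.3215

6.3215


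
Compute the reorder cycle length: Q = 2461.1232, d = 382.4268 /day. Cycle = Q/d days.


Cycle = 2461.1232 / 382.4268 = 6.4355

6.4355 days


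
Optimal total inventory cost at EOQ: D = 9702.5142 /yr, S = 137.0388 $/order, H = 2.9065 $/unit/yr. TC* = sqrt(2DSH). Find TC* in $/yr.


2*D*S*H = 7729086.3089
TC* = sqrt(7729086.3089) = 2780.1234

2780.1234 $/yr


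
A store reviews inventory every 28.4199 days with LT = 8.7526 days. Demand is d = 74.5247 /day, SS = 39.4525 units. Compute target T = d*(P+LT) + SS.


P + LT = 37.1725
d*(P+LT) = 74.5247 * 37.1725 = 2770.2694
T = 2770.2694 + 39.4525 = 2809.7219

2809.7219 units


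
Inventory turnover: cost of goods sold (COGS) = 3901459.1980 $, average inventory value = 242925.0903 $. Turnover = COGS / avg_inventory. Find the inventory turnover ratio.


Turnover = 3901459.1980 / 242925.0903 = 16.0603

16.0603


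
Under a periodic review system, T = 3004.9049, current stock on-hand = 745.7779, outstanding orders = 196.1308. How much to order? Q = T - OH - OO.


Inventory position = OH + OO = 745.7779 + 196.1308 = 941.9087
Q = 3004.9049 - 941.9087 = 2062.9962

2062.9962 units


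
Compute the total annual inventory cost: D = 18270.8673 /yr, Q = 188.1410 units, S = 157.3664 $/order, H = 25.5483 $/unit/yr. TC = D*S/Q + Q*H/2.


Ordering cost = D*S/Q = 15282.2650
Holding cost = Q*H/2 = 2403.3414
TC = 15282.2650 + 2403.3414 = 17685.6063

17685.6063 $/yr


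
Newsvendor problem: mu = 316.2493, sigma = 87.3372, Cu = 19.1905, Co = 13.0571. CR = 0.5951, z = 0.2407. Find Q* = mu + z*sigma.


CR = Cu/(Cu+Co) = 19.1905/(19.1905+13.0571) = 0.5951
z = 0.2407
Q* = 316.2493 + 0.2407 * 87.3372 = 337.2714

337.2714 units


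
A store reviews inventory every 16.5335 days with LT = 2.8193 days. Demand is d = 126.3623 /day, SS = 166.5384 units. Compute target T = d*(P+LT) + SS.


P + LT = 19.3528
d*(P+LT) = 126.3623 * 19.3528 = 2445.4643
T = 2445.4643 + 166.5384 = 2612.0027

2612.0027 units


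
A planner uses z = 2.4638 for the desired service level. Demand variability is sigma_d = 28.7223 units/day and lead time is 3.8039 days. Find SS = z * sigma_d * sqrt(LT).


sqrt(LT) = sqrt(3.8039) = 1.9504
SS = 2.4638 * 28.7223 * 1.9504 = 138.0191

138.0191 units


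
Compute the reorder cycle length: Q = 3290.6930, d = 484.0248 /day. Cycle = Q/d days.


Cycle = 3290.6930 / 484.0248 = 6.7986

6.7986 days


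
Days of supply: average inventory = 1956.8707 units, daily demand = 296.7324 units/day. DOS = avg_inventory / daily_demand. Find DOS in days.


DOS = 1956.8707 / 296.7324 = 6.5947

6.5947 days


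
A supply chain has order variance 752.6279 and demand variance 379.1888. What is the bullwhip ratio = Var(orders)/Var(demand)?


BW = 752.6279 / 379.1888 = 1.9848

1.9848


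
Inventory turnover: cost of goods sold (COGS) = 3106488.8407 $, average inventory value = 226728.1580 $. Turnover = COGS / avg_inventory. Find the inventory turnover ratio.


Turnover = 3106488.8407 / 226728.1580 = 13.7014

13.7014


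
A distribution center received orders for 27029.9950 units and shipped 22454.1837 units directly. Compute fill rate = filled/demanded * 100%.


FR = 22454.1837 / 27029.9950 * 100 = 83.0714

83.0714%


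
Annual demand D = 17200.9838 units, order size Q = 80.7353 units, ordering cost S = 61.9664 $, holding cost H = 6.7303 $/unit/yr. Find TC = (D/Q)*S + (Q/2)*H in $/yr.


Ordering cost = D*S/Q = 13202.1934
Holding cost = Q*H/2 = 271.6864
TC = 13202.1934 + 271.6864 = 13473.8798

13473.8798 $/yr


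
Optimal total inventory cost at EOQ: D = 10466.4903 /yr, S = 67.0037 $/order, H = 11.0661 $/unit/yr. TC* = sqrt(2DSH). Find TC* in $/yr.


2*D*S*H = 15521169.6853
TC* = sqrt(15521169.6853) = 3939.6916

3939.6916 $/yr


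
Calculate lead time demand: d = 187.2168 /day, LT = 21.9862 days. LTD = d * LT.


LTD = 187.2168 * 21.9862 = 4116.1860

4116.1860 units


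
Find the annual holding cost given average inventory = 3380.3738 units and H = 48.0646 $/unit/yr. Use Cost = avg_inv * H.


Cost = 3380.3738 * 48.0646 = 162476.3145

162476.3145 $/yr


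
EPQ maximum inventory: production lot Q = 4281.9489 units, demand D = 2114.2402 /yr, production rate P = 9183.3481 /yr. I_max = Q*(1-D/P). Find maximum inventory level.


D/P = 0.2302
1 - D/P = 0.7698
I_max = 4281.9489 * 0.7698 = 3296.1354

3296.1354 units


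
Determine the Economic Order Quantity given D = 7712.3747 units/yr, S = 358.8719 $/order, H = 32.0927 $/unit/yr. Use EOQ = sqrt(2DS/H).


2*D*S = 2 * 7712.3747 * 358.8719 = 5535509.1242
2*D*S/H = 172484.9927
EOQ = sqrt(172484.9927) = 415.3131

415.3131 units


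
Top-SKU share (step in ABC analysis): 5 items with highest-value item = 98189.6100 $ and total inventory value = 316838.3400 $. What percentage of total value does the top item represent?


Top item = 98189.6100
Total = 316838.3400
Percentage = 98189.6100 / 316838.3400 * 100 = 30.9904

30.9904%


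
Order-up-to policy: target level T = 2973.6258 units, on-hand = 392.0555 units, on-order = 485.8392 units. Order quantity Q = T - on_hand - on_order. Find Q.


Inventory position = OH + OO = 392.0555 + 485.8392 = 877.8947
Q = 2973.6258 - 877.8947 = 2095.7311

2095.7311 units


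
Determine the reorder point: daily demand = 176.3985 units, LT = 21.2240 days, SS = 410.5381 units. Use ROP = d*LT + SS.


d*LT = 176.3985 * 21.2240 = 3743.8818
ROP = 3743.8818 + 410.5381 = 4154.4199

4154.4199 units


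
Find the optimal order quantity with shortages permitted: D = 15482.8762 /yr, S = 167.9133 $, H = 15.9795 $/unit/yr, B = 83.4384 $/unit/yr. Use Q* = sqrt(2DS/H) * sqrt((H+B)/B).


sqrt(2DS/H) = 570.4292
sqrt((H+B)/B) = 1.0916
Q* = 570.4292 * 1.0916 = 622.6602

622.6602 units


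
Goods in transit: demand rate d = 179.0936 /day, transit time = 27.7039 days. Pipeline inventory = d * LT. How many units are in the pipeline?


Pipeline = 179.0936 * 27.7039 = 4961.5912

4961.5912 units


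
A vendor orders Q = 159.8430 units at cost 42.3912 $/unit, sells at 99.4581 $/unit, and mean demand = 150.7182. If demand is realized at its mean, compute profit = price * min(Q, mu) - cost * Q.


Sales at mu = min(159.8430, 150.7182) = 150.7182
Revenue = 99.4581 * 150.7182 = 14990.1458
Total cost = 42.3912 * 159.8430 = 6775.9366
Profit = 14990.1458 - 6775.9366 = 8214.2092

8214.2092 $


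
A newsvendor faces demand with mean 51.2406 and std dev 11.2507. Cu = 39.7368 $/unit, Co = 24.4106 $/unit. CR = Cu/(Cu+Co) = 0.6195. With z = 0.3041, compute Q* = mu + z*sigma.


CR = Cu/(Cu+Co) = 39.7368/(39.7368+24.4106) = 0.6195
z = 0.3041
Q* = 51.2406 + 0.3041 * 11.2507 = 54.6619

54.6619 units


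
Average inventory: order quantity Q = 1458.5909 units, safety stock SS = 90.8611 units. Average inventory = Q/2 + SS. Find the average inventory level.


Q/2 = 729.2954
Avg = 729.2954 + 90.8611 = 820.1565

820.1565 units


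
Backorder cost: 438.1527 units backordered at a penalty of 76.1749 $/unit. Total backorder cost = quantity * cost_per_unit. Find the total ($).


Total = 438.1527 * 76.1749 = 33376.2381

33376.2381 $


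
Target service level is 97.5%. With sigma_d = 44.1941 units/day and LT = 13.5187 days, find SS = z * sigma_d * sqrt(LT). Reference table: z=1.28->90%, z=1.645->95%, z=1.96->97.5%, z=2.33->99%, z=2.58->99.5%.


From the table, SL = 97.5% corresponds to z = 1.96
sqrt(LT) = sqrt(13.5187) = 3.6768
SS = 1.96 * 44.1941 * 3.6768 = 318.4842

318.4842 units


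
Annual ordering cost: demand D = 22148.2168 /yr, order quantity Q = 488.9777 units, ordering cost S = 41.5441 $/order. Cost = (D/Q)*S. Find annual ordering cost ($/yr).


Number of orders = D/Q = 45.2949
Cost = 45.2949 * 41.5441 = 1881.7376

1881.7376 $/yr


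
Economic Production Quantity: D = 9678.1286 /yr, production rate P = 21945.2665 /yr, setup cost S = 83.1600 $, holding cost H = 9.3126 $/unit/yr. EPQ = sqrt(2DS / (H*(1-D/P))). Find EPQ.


1 - D/P = 1 - 0.4410 = 0.5590
H*(1-D/P) = 5.2056
2DS = 1609666.3488
EPQ = sqrt(309216.4055) = 556.0723

556.0723 units


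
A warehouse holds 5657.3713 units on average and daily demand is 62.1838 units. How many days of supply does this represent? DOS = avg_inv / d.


DOS = 5657.3713 / 62.1838 = 90.9782

90.9782 days


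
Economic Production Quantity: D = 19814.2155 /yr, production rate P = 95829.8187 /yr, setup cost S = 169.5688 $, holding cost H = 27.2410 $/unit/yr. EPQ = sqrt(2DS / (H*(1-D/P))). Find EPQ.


1 - D/P = 1 - 0.2068 = 0.7932
H*(1-D/P) = 21.6085
2DS = 6719745.4906
EPQ = sqrt(310976.5912) = 557.6528

557.6528 units


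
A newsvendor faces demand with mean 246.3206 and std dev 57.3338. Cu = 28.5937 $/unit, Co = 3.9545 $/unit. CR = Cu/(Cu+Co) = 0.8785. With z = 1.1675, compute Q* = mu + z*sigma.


CR = Cu/(Cu+Co) = 28.5937/(28.5937+3.9545) = 0.8785
z = 1.1675
Q* = 246.3206 + 1.1675 * 57.3338 = 313.2578

313.2578 units


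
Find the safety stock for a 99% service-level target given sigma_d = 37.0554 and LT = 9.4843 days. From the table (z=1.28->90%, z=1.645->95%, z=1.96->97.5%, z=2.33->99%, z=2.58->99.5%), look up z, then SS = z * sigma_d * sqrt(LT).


From the table, SL = 99% corresponds to z = 2.33
sqrt(LT) = sqrt(9.4843) = 3.0797
SS = 2.33 * 37.0554 * 3.0797 = 265.8949

265.8949 units


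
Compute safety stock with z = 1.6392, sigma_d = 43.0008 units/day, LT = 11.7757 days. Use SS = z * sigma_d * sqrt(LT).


sqrt(LT) = sqrt(11.7757) = 3.4316
SS = 1.6392 * 43.0008 * 3.4316 = 241.8811

241.8811 units


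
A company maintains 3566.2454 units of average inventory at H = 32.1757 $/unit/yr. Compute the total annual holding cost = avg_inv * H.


Cost = 3566.2454 * 32.1757 = 114746.4421

114746.4421 $/yr


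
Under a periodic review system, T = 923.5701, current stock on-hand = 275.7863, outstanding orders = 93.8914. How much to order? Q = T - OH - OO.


Inventory position = OH + OO = 275.7863 + 93.8914 = 369.6777
Q = 923.5701 - 369.6777 = 553.8924

553.8924 units


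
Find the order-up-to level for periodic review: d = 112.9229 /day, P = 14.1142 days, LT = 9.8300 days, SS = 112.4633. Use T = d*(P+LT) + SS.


P + LT = 23.9442
d*(P+LT) = 112.9229 * 23.9442 = 2703.8485
T = 2703.8485 + 112.4633 = 2816.3118

2816.3118 units


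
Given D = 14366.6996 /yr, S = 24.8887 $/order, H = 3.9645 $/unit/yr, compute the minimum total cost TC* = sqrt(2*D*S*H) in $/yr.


2*D*S*H = 2835160.4489
TC* = sqrt(2835160.4489) = 1683.7935

1683.7935 $/yr


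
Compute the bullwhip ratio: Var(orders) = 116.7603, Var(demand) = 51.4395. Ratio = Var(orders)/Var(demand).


BW = 116.7603 / 51.4395 = 2.2699

2.2699


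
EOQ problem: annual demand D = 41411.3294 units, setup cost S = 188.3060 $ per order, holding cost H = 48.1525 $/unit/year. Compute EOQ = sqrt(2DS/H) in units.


2*D*S = 2 * 41411.3294 * 188.3060 = 15596003.5880
2*D*S/H = 323887.7231
EOQ = sqrt(323887.7231) = 569.1113

569.1113 units


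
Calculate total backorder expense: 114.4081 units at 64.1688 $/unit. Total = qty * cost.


Total = 114.4081 * 64.1688 = 7341.4305

7341.4305 $


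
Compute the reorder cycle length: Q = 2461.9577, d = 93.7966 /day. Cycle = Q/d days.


Cycle = 2461.9577 / 93.7966 = 26.2478

26.2478 days


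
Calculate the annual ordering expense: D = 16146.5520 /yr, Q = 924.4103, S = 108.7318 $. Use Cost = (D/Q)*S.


Number of orders = D/Q = 17.4669
Cost = 17.4669 * 108.7318 = 1899.2039

1899.2039 $/yr


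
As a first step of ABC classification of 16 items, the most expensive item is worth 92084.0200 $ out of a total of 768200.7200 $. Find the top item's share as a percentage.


Top item = 92084.0200
Total = 768200.7200
Percentage = 92084.0200 / 768200.7200 * 100 = 11.9870

11.9870%


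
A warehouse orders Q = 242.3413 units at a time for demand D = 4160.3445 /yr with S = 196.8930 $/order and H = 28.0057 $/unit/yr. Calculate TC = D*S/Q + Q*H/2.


Ordering cost = D*S/Q = 3380.1201
Holding cost = Q*H/2 = 3393.4689
TC = 3380.1201 + 3393.4689 = 6773.5890

6773.5890 $/yr


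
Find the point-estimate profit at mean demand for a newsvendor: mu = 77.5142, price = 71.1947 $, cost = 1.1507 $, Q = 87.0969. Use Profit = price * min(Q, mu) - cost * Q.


Sales at mu = min(87.0969, 77.5142) = 77.5142
Revenue = 71.1947 * 77.5142 = 5518.6002
Total cost = 1.1507 * 87.0969 = 100.2224
Profit = 5518.6002 - 100.2224 = 5418.3778

5418.3778 $


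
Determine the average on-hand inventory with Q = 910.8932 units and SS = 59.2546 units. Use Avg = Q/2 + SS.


Q/2 = 455.4466
Avg = 455.4466 + 59.2546 = 514.7012

514.7012 units


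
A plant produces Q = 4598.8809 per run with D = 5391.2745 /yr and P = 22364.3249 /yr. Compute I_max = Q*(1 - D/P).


D/P = 0.2411
1 - D/P = 0.7589
I_max = 4598.8809 * 0.7589 = 3490.2479

3490.2479 units


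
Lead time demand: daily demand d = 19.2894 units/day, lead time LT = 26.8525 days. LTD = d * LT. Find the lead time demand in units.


LTD = 19.2894 * 26.8525 = 517.9686

517.9686 units


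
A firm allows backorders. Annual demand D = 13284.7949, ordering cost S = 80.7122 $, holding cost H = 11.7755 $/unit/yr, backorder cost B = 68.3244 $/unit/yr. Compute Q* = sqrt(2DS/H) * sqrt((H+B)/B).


sqrt(2DS/H) = 426.7488
sqrt((H+B)/B) = 1.0827
Q* = 426.7488 * 1.0827 = 462.0622

462.0622 units


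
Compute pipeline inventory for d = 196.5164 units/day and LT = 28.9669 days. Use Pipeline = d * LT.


Pipeline = 196.5164 * 28.9669 = 5692.4709

5692.4709 units


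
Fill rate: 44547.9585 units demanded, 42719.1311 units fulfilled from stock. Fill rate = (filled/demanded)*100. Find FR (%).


FR = 42719.1311 / 44547.9585 * 100 = 95.8947

95.8947%


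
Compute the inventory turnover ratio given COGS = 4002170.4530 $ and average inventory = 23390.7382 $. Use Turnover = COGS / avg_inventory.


Turnover = 4002170.4530 / 23390.7382 = 171.1006

171.1006


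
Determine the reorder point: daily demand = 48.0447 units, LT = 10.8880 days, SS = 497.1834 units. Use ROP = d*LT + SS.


d*LT = 48.0447 * 10.8880 = 523.1107
ROP = 523.1107 + 497.1834 = 1020.2941

1020.2941 units


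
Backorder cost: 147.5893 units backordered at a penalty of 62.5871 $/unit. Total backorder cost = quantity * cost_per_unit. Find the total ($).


Total = 147.5893 * 62.5871 = 9237.1863

9237.1863 $


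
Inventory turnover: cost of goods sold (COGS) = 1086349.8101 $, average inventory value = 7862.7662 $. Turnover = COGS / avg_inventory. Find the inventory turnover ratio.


Turnover = 1086349.8101 / 7862.7662 = 138.1638

138.1638


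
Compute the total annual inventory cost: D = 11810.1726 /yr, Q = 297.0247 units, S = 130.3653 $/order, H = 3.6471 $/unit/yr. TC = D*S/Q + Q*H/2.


Ordering cost = D*S/Q = 5183.5308
Holding cost = Q*H/2 = 541.6394
TC = 5183.5308 + 541.6394 = 5725.1702

5725.1702 $/yr


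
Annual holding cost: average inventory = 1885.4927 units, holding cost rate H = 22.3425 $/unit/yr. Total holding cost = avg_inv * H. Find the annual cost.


Cost = 1885.4927 * 22.3425 = 42126.6206

42126.6206 $/yr


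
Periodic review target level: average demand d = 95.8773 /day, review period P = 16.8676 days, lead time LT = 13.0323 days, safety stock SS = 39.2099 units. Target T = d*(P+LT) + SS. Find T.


P + LT = 29.8999
d*(P+LT) = 95.8773 * 29.8999 = 2866.7217
T = 2866.7217 + 39.2099 = 2905.9316

2905.9316 units


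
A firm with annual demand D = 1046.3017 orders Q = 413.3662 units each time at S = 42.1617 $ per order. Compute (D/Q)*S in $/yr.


Number of orders = D/Q = 2.5312
Cost = 2.5312 * 42.1617 = 106.7186

106.7186 $/yr


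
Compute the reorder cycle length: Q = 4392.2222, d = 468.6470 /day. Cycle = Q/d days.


Cycle = 4392.2222 / 468.6470 = 9.3721

9.3721 days


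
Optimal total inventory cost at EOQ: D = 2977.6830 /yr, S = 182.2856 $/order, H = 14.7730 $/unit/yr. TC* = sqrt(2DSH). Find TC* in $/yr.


2*D*S*H = 16037235.8835
TC* = sqrt(16037235.8835) = 4004.6518

4004.6518 $/yr


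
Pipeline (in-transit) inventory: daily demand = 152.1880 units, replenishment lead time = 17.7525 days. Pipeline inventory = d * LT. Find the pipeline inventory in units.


Pipeline = 152.1880 * 17.7525 = 2701.7175

2701.7175 units


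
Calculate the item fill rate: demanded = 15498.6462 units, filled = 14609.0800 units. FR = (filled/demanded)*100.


FR = 14609.0800 / 15498.6462 * 100 = 94.2604

94.2604%


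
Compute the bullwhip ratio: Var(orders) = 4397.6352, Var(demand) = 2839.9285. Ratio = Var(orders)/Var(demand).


BW = 4397.6352 / 2839.9285 = 1.5485

1.5485


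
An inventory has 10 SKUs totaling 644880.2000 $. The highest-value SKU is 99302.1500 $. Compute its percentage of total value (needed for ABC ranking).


Top item = 99302.1500
Total = 644880.2000
Percentage = 99302.1500 / 644880.2000 * 100 = 15.3985

15.3985%


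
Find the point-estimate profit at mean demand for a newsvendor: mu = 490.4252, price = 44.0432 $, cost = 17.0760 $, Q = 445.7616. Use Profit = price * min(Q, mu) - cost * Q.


Sales at mu = min(445.7616, 490.4252) = 445.7616
Revenue = 44.0432 * 445.7616 = 19632.7673
Total cost = 17.0760 * 445.7616 = 7611.8251
Profit = 19632.7673 - 7611.8251 = 12020.9422

12020.9422 $


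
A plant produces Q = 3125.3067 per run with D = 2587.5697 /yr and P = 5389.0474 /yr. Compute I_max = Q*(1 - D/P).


D/P = 0.4802
1 - D/P = 0.5198
I_max = 3125.3067 * 0.5198 = 1624.6799

1624.6799 units


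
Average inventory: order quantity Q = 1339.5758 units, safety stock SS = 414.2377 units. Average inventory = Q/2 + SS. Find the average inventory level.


Q/2 = 669.7879
Avg = 669.7879 + 414.2377 = 1084.0256

1084.0256 units


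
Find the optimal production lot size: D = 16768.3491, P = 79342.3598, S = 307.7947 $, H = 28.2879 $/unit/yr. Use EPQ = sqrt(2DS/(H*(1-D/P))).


1 - D/P = 1 - 0.2113 = 0.7887
H*(1-D/P) = 22.3095
2DS = 10322417.9615
EPQ = sqrt(462691.8533) = 680.2146

680.2146 units


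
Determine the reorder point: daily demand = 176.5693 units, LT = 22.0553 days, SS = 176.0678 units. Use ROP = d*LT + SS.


d*LT = 176.5693 * 22.0553 = 3894.2889
ROP = 3894.2889 + 176.0678 = 4070.3567

4070.3567 units


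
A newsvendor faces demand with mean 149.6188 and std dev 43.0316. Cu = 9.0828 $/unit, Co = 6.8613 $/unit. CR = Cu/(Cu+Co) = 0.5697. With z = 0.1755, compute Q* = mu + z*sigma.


CR = Cu/(Cu+Co) = 9.0828/(9.0828+6.8613) = 0.5697
z = 0.1755
Q* = 149.6188 + 0.1755 * 43.0316 = 157.1708

157.1708 units


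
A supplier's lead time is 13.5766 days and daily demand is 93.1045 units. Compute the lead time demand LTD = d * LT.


LTD = 93.1045 * 13.5766 = 1264.0426

1264.0426 units


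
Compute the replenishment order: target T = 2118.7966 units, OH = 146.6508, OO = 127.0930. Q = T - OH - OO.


Inventory position = OH + OO = 146.6508 + 127.0930 = 273.7438
Q = 2118.7966 - 273.7438 = 1845.0528

1845.0528 units
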